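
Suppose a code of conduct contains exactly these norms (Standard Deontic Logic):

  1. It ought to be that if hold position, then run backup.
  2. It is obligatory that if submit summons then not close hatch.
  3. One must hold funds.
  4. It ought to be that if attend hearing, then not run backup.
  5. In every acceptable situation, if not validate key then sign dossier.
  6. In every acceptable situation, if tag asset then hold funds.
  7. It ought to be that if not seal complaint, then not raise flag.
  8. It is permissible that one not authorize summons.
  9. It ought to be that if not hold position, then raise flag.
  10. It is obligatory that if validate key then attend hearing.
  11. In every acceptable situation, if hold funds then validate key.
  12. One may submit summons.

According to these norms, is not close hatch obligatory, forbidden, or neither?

Premise 2 is O(submit_summons → ¬close_hatch), but O(submit_summons) is not derivable from the premises (the permission P(submit_summons) asserts only ¬O(¬submit_summons), not O(submit_summons)), so it does not yield O(¬close_hatch).
No premise or chain of K-axiom applications forces O(¬close_hatch), and none forces O(close_hatch). So ¬close_hatch is neither obligatory nor forbidden under these norms.

Neither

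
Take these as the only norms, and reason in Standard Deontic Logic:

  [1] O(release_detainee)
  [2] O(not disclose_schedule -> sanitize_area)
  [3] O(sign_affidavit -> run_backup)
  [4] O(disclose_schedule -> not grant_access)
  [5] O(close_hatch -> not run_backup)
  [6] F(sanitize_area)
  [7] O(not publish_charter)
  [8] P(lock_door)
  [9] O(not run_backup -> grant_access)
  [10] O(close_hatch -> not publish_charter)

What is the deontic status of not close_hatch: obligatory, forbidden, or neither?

Premise 6 is F(sanitize_area), i.e. O(not sanitize_area).
Premise 2, O(not disclose_schedule -> sanitize_area), contraposes to O(not sanitize_area -> disclose_schedule); with O(not sanitize_area) we get O(disclose_schedule).
Applying K to premise 4 (O(disclose_schedule -> not grant_access)) and O(disclose_schedule) yields O(not grant_access).
The contrapositive of premise 9 (O(not run_backup -> grant_access)) is O(not grant_access -> run_backup), and O(not grant_access) is already established, so O(run_backup).
The contrapositive of premise 5 (O(close_hatch -> not run_backup)) is O(run_backup -> not close_hatch), and O(run_backup) is already established, so O(not close_hatch).
Premises 1, 3, 7, 8, 10 do not contribute to this derivation.
Hence not close_hatch is obligatory.

Obligatory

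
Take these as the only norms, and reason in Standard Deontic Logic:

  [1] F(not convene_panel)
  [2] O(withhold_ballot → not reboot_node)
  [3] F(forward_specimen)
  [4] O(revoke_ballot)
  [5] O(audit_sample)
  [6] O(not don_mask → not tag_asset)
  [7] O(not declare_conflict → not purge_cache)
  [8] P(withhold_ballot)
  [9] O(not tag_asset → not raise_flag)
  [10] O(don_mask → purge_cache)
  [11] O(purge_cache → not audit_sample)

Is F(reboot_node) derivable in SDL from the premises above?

Premise 2 is O(withhold_ballot → not reboot_node), but O(withhold_ballot) is not derivable from the premises (the permission P(withhold_ballot) asserts only not O(not withhold_ballot), not O(withhold_ballot)), so it does not yield O(not reboot_node).
No other premise forces O(not reboot_node). An ideal world satisfying every premise can still have reboot_node true, so F(reboot_node) is not derivable.

No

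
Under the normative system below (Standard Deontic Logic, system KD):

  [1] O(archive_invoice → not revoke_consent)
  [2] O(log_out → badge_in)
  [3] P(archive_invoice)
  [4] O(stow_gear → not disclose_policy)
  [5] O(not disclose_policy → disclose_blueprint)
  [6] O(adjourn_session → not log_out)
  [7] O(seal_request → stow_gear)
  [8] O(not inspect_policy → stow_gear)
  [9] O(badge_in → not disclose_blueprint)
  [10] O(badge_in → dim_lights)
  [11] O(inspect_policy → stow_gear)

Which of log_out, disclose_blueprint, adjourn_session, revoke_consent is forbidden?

By case analysis on not inspect_policy: premise 8 gives O(not inspect_policy → stow_gear) and premise 11 gives O(inspect_policy → stow_gear), so O(stow_gear) either way.
Applying K to premise 4 (O(stow_gear → not disclose_policy)) and O(stow_gear) yields O(not disclose_policy).
Premise 5 is O(not disclose_policy → disclose_blueprint); since O(not disclose_policy), deontic closure gives O(disclose_blueprint).
The contrapositive of premise 9 (O(badge_in → not disclose_blueprint)) is O(disclose_blueprint → not badge_in), and O(disclose_blueprint) is already established, so O(not badge_in).
Premise 2, O(log_out → badge_in), contraposes to O(not badge_in → not log_out); with O(not badge_in) we get O(not log_out).
So O(not log_out) holds, i.e. log_out is forbidden. None of the other listed options is forbidden under the premises.

log_out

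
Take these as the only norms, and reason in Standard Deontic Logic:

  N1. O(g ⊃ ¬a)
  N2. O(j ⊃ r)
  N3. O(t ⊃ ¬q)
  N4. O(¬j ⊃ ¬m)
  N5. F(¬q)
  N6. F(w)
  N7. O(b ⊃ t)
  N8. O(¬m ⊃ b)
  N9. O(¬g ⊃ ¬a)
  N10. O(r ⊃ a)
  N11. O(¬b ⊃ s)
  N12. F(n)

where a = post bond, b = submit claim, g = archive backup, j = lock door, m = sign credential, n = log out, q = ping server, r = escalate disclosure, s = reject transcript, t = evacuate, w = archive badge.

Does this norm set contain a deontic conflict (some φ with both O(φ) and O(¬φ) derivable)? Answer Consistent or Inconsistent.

Inconsistent

By case analysis on ¬g: premise 9 gives O(¬g ⊃ ¬a) and premise 1 gives O(g ⊃ ¬a), so O(¬a) either way.
Premise 10, O(r ⊃ a), contraposes to O(¬a ⊃ ¬r); with O(¬a) we get O(¬r).
The contrapositive of premise 2 (O(j ⊃ r)) is O(¬r ⊃ ¬j), and O(¬r) is already established, so O(¬j).
From O(¬j) and premise 4, O(¬j ⊃ ¬m), we obtain O(¬m).
With premise 8, O(¬m ⊃ b), the K-axiom yields O(b).
From O(b) and premise 7, O(b ⊃ t), we obtain O(t).
Applying K to premise 3 (O(t ⊃ ¬q)) and O(t) yields O(¬q).
But premise 5, F(¬q), means O(q).
We now have both O(¬q) and O(q) — q is simultaneously obligatory and forbidden, violating the D-axiom.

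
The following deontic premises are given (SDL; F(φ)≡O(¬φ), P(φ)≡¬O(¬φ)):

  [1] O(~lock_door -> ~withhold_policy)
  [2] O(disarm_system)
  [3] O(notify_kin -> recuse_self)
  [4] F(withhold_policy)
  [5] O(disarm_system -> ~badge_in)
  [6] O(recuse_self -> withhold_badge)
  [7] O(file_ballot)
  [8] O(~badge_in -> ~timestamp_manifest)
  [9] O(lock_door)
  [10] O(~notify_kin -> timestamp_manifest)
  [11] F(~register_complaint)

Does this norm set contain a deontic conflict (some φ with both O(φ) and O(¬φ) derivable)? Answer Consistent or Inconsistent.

Consistent

Premise 1 is O(~lock_door -> ~withhold_policy); even if O(~withhold_policy) held, inferring O(~lock_door) would be affirming the consequent — invalid.
So O(~lock_door) is not derivable, and the apparent clash with O(lock_door) does not arise.
A world satisfying every obligation exists (e.g. badge_in=false, disarm_system=true, file_ballot=true, lock_door=true, notify_kin=true, recuse_self=true, register_complaint=true, timestamp_manifest=false, withhold_badge=true, withhold_policy=false); no atom is both obligatory and forbidden, so the set is consistent.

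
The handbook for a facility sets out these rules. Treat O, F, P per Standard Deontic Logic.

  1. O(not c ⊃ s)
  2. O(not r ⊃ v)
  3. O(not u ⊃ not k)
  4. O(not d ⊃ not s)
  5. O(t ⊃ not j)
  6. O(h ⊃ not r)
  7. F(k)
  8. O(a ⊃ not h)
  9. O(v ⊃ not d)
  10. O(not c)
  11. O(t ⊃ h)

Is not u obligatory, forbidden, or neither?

Premise 3 is O(not u ⊃ not k); even if O(not k) held, inferring O(not u) would be affirming the consequent — invalid.
No premise or chain of K-axiom applications forces O(not u), and none forces O(u). So not u is neither obligatory nor forbidden under these norms.

Neither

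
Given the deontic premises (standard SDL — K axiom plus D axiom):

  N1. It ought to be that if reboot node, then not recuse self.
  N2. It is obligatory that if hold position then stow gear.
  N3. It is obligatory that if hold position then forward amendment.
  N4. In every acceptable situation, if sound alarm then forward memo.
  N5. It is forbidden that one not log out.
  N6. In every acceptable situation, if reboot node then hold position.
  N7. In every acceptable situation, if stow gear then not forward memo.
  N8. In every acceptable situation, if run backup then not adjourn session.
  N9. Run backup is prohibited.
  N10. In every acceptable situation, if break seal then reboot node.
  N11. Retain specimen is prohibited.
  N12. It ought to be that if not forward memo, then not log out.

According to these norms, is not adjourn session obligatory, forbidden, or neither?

Premise 8 is O(run_backup → ¬adjourn_session), but O(run_backup) is not derivable from the premises, so it does not yield O(¬adjourn_session).
No premise or chain of K-axiom applications forces O(¬adjourn_session), and none forces O(adjourn_session). So ¬adjourn_session is neither obligatory nor forbidden under these norms.

Neither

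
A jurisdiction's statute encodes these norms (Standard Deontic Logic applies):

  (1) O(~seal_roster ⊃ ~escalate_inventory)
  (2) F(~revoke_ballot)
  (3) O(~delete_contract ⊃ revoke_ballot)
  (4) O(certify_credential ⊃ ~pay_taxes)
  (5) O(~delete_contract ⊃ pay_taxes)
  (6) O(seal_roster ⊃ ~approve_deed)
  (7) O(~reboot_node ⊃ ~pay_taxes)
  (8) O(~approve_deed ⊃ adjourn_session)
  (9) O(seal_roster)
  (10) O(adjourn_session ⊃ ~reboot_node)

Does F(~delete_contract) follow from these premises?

Yes

Premise 9 states O(seal_roster) outright.
From O(seal_roster) and premise 6, O(seal_roster ⊃ ~approve_deed), we obtain O(~approve_deed).
Premise 8 is O(~approve_deed ⊃ adjourn_session); since O(~approve_deed), deontic closure gives O(adjourn_session).
With premise 10, O(adjourn_session ⊃ ~reboot_node), the K-axiom yields O(~reboot_node).
Applying K to premise 7 (O(~reboot_node ⊃ ~pay_taxes)) and O(~reboot_node) yields O(~pay_taxes).
Premise 5 is O(~delete_contract ⊃ pay_taxes); contrapositively O(~pay_taxes ⊃ delete_contract). Since O(~pay_taxes) holds, K gives O(delete_contract).
Premises 1, 2, 3, 4 do not contribute to this derivation.
So O(delete_contract) holds, i.e. F(~delete_contract). The claim follows.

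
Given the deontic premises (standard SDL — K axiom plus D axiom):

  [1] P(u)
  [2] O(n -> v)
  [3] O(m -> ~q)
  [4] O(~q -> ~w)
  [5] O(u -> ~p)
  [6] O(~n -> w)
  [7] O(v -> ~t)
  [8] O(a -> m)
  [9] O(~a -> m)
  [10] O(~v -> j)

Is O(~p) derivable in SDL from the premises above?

Premise 5 is O(u -> ~p), but O(u) is not derivable from the premises (the permission P(u) asserts only ~O(~u), not O(u)), so it does not yield O(~p).
No other premise forces O(~p). An ideal world satisfying every premise can still have ~p false, so O(~p) is not derivable.

No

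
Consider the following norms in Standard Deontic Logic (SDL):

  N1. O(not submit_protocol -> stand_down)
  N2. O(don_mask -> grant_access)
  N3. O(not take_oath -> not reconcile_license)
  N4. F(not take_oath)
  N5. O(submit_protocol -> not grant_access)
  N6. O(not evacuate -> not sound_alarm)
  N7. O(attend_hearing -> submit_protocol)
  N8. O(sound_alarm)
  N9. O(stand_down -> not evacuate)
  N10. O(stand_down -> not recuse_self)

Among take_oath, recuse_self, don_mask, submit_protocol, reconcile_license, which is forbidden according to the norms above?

From premise 8 we have O(sound_alarm).
Premise 6 is O(not evacuate -> not sound_alarm); contrapositively O(sound_alarm -> evacuate). Since O(sound_alarm) holds, K gives O(evacuate).
The contrapositive of premise 9 (O(stand_down -> not evacuate)) is O(evacuate -> not stand_down), and O(evacuate) is already established, so O(not stand_down).
The contrapositive of premise 1 (O(not submit_protocol -> stand_down)) is O(not stand_down -> submit_protocol), and O(not stand_down) is already established, so O(submit_protocol).
Applying K to premise 5 (O(submit_protocol -> not grant_access)) and O(submit_protocol) yields O(not grant_access).
Premise 2, O(don_mask -> grant_access), contraposes to O(not grant_access -> not don_mask); with O(not grant_access) we get O(not don_mask).
So O(not don_mask) holds, i.e. don_mask is forbidden. None of the other listed options is forbidden under the premises.

don_mask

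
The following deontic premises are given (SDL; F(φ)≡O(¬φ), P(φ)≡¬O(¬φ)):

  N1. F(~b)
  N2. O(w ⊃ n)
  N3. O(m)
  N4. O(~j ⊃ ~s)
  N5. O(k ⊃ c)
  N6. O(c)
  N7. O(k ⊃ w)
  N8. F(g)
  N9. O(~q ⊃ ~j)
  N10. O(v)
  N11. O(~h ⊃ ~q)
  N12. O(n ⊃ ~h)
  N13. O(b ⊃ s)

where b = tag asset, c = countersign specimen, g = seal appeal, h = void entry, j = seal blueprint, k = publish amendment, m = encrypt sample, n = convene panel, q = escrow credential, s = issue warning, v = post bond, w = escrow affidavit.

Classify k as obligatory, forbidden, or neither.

Forbidden

Premise 1, F(~b), is equivalent to O(b).
From O(b) and premise 13, O(b ⊃ s), we obtain O(s).
Premise 4 is O(~j ⊃ ~s); contrapositively O(s ⊃ j). Since O(s) holds, K gives O(j).
Premise 9 is O(~q ⊃ ~j); contrapositively O(j ⊃ q). Since O(j) holds, K gives O(q).
Premise 11 is O(~h ⊃ ~q); contrapositively O(q ⊃ h). Since O(q) holds, K gives O(h).
The contrapositive of premise 12 (O(n ⊃ ~h)) is O(h ⊃ ~n), and O(h) is already established, so O(~n).
Premise 2, O(w ⊃ n), contraposes to O(~n ⊃ ~w); with O(~n) we get O(~w).
Premise 7, O(k ⊃ w), contraposes to O(~w ⊃ ~k); with O(~w) we get O(~k).
Premises 3, 5, 6, 8, 10 do not contribute to this derivation.
Thus O(~k), which is F(k): k is forbidden.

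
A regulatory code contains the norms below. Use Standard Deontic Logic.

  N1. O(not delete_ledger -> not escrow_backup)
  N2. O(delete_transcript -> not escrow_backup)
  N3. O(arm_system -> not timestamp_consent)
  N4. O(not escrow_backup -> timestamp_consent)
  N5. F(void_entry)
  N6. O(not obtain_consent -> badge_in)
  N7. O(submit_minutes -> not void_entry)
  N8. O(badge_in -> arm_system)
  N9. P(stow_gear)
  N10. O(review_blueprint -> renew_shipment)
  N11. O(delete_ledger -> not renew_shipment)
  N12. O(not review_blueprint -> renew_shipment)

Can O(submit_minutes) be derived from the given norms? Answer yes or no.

Premise 7 is O(submit_minutes -> not void_entry); even if O(not void_entry) held, inferring O(submit_minutes) would be affirming the consequent — invalid.
No other premise forces O(submit_minutes). An ideal world satisfying every premise can still have submit_minutes false, so O(submit_minutes) is not derivable.

No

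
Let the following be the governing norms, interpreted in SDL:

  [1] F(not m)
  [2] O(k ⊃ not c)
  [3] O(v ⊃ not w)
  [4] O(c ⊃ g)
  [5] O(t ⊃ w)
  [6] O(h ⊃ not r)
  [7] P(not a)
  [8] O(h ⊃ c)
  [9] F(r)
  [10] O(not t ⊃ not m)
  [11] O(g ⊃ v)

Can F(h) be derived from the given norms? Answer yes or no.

F(not m) at premise 1 means O(m).
The contrapositive of premise 10 (O(not t ⊃ not m)) is O(m ⊃ t), and O(m) is already established, so O(t).
Premise 5 is O(t ⊃ w); since O(t), deontic closure gives O(w).
Premise 3, O(v ⊃ not w), contraposes to O(w ⊃ not v); with O(w) we get O(not v).
Premise 11, O(g ⊃ v), contraposes to O(not v ⊃ not g); with O(not v) we get O(not g).
Premise 4, O(c ⊃ g), contraposes to O(not g ⊃ not c); with O(not g) we get O(not c).
The contrapositive of premise 8 (O(h ⊃ c)) is O(not c ⊃ not h), and O(not c) is already established, so O(not h).
Premises 2, 6, 7, 9 do not contribute to this derivation.
So O(not h) holds, i.e. F(h). The claim follows.

Yes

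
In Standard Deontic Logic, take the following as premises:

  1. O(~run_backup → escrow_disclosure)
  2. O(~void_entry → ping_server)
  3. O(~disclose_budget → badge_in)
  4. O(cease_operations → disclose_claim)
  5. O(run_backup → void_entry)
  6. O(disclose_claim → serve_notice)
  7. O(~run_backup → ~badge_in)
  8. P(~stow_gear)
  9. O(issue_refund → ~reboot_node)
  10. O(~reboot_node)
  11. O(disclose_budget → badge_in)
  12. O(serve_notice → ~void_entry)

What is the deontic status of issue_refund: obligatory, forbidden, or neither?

Premise 9 is O(issue_refund → ~reboot_node); even if O(~reboot_node) held, inferring O(issue_refund) would be affirming the consequent — invalid.
No premise or chain of K-axiom applications forces O(issue_refund), and none forces O(~issue_refund). So issue_refund is neither obligatory nor forbidden under these norms.

Neither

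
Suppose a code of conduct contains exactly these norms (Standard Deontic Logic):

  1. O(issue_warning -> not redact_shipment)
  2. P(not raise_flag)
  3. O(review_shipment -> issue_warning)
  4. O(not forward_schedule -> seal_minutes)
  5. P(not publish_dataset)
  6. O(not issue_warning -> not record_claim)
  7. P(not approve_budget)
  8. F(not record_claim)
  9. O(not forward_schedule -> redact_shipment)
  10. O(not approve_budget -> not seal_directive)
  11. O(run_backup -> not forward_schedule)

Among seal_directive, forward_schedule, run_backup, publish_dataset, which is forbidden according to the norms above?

run_backup

F(not record_claim) at premise 8 means O(record_claim).
The contrapositive of premise 6 (O(not issue_warning -> not record_claim)) is O(record_claim -> issue_warning), and O(record_claim) is already established, so O(issue_warning).
With premise 1, O(issue_warning -> not redact_shipment), the K-axiom yields O(not redact_shipment).
Premise 9, O(not forward_schedule -> redact_shipment), contraposes to O(not redact_shipment -> forward_schedule); with O(not redact_shipment) we get O(forward_schedule).
The contrapositive of premise 11 (O(run_backup -> not forward_schedule)) is O(forward_schedule -> not run_backup), and O(forward_schedule) is already established, so O(not run_backup).
So O(not run_backup) holds, i.e. run_backup is forbidden. None of the other listed options is forbidden under the premises.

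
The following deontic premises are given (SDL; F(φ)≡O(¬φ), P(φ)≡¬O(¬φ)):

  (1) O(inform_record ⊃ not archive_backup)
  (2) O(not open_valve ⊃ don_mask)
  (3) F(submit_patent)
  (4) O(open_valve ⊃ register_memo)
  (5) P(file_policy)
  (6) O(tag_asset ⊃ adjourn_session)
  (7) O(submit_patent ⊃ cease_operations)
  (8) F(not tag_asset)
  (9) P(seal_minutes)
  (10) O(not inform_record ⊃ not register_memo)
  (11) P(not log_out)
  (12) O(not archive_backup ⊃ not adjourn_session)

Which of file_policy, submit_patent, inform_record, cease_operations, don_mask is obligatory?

don_mask

Premise 8, F(not tag_asset), is equivalent to O(tag_asset).
Applying K to premise 6 (O(tag_asset ⊃ adjourn_session)) and O(tag_asset) yields O(adjourn_session).
The contrapositive of premise 12 (O(not archive_backup ⊃ not adjourn_session)) is O(adjourn_session ⊃ archive_backup), and O(adjourn_session) is already established, so O(archive_backup).
The contrapositive of premise 1 (O(inform_record ⊃ not archive_backup)) is O(archive_backup ⊃ not inform_record), and O(archive_backup) is already established, so O(not inform_record).
With premise 10, O(not inform_record ⊃ not register_memo), the K-axiom yields O(not register_memo).
Premise 4 is O(open_valve ⊃ register_memo); contrapositively O(not register_memo ⊃ not open_valve). Since O(not register_memo) holds, K gives O(not open_valve).
Premise 2 is O(not open_valve ⊃ don_mask); since O(not open_valve), deontic closure gives O(don_mask).
So O(don_mask) holds — don_mask is obligatory. None of the other listed options is made obligatory by any chain of premises.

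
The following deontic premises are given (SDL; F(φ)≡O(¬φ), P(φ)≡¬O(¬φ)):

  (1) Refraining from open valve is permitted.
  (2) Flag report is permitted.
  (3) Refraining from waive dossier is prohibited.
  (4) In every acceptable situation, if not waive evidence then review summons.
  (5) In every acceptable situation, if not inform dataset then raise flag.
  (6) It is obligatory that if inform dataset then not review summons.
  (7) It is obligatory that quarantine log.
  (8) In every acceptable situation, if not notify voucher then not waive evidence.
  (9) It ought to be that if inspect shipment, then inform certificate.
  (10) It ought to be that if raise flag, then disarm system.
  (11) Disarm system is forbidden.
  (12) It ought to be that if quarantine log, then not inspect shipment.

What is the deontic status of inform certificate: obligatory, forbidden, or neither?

Neither

Premise 9 is O(inspect_shipment → inform_certificate), but O(inspect_shipment) is not derivable from the premises, so it does not yield O(inform_certificate).
No premise or chain of K-axiom applications forces O(inform_certificate), and none forces O(¬inform_certificate). So inform_certificate is neither obligatory nor forbidden under these norms.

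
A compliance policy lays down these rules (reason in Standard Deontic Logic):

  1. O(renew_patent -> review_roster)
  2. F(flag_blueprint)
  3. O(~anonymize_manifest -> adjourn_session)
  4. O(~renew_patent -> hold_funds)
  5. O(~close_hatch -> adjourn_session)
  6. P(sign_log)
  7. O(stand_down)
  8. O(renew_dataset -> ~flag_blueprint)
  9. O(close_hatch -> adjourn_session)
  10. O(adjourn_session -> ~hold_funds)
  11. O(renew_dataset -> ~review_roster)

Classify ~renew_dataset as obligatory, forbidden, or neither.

Obligatory

Premises 5 and 9 cover both cases: O(~close_hatch -> adjourn_session) and O(close_hatch -> adjourn_session). Since ~close_hatch ∨ close_hatch is a tautology, O(adjourn_session) follows.
With premise 10, O(adjourn_session -> ~hold_funds), the K-axiom yields O(~hold_funds).
Premise 4, O(~renew_patent -> hold_funds), contraposes to O(~hold_funds -> renew_patent); with O(~hold_funds) we get O(renew_patent).
Applying K to premise 1 (O(renew_patent -> review_roster)) and O(renew_patent) yields O(review_roster).
Premise 11, O(renew_dataset -> ~review_roster), contraposes to O(review_roster -> ~renew_dataset); with O(review_roster) we get O(~renew_dataset).
Premises 2, 3, 6, 7, 8 do not contribute to this derivation.
Hence ~renew_dataset is obligatory.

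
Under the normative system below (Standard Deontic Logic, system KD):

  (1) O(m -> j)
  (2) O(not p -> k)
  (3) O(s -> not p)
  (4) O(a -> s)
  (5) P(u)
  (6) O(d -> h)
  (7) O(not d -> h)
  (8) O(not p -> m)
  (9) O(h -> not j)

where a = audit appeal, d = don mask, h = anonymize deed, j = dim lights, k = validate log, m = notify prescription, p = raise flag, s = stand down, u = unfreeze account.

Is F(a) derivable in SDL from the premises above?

Premises 7 and 6 cover both cases: O(not d -> h) and O(d -> h). Since not d ∨ d is a tautology, O(h) follows.
From O(h) and premise 9, O(h -> not j), we obtain O(not j).
Premise 1, O(m -> j), contraposes to O(not j -> not m); with O(not j) we get O(not m).
Premise 8, O(not p -> m), contraposes to O(not m -> p); with O(not m) we get O(p).
The contrapositive of premise 3 (O(s -> not p)) is O(p -> not s), and O(p) is already established, so O(not s).
Premise 4, O(a -> s), contraposes to O(not s -> not a); with O(not s) we get O(not a).
Premises 2, 5 do not contribute to this derivation.
So O(not a) holds, i.e. F(a). The claim follows.

Yes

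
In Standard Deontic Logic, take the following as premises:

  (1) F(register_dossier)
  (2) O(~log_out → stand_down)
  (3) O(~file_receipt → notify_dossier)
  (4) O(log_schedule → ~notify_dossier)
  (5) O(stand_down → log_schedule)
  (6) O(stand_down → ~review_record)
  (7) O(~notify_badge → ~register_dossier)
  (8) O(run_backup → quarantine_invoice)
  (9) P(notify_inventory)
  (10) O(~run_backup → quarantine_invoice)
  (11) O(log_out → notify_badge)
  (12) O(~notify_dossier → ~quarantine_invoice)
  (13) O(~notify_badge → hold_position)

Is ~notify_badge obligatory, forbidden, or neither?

Forbidden

By case analysis on ~run_backup: premise 10 gives O(~run_backup → quarantine_invoice) and premise 8 gives O(run_backup → quarantine_invoice), so O(quarantine_invoice) either way.
The contrapositive of premise 12 (O(~notify_dossier → ~quarantine_invoice)) is O(quarantine_invoice → notify_dossier), and O(quarantine_invoice) is already established, so O(notify_dossier).
The contrapositive of premise 4 (O(log_schedule → ~notify_dossier)) is O(notify_dossier → ~log_schedule), and O(notify_dossier) is already established, so O(~log_schedule).
The contrapositive of premise 5 (O(stand_down → log_schedule)) is O(~log_schedule → ~stand_down), and O(~log_schedule) is already established, so O(~stand_down).
Premise 2, O(~log_out → stand_down), contraposes to O(~stand_down → log_out); with O(~stand_down) we get O(log_out).
From O(log_out) and premise 11, O(log_out → notify_badge), we obtain O(notify_badge).
Premises 1, 3, 6, 7, 9, 13 do not contribute to this derivation.
Thus O(notify_badge), which is F(~notify_badge): ~notify_badge is forbidden.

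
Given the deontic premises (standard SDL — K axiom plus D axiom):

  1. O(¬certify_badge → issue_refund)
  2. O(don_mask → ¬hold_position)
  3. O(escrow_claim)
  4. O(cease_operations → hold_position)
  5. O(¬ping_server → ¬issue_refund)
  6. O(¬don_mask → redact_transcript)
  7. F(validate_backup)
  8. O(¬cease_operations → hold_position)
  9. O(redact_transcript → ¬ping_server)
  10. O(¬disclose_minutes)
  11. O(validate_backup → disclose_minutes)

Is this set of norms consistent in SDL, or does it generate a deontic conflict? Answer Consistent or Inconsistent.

Premise 11 is O(validate_backup → disclose_minutes), but O(validate_backup) is not derivable from the premises, so it does not yield O(disclose_minutes).
So O(disclose_minutes) is not derivable, and the apparent clash with O(¬disclose_minutes) does not arise.
A world satisfying every obligation exists (e.g. cease_operations=false, certify_badge=true, disclose_minutes=false, don_mask=false, escrow_claim=true, hold_position=true, issue_refund=false, ping_server=false, redact_transcript=true, validate_backup=false); no atom is both obligatory and forbidden, so the set is consistent.

Consistent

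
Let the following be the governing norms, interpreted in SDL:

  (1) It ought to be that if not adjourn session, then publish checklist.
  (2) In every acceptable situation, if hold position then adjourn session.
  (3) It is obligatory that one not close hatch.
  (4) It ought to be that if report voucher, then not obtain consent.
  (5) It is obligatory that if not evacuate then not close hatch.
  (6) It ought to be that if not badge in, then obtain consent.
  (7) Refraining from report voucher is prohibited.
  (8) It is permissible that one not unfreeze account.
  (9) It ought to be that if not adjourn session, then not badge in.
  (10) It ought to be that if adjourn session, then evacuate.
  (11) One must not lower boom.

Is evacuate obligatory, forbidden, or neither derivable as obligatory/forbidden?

Premise 7, F(¬report_voucher), is equivalent to O(report_voucher).
Applying K to premise 4 (O(report_voucher → ¬obtain_consent)) and O(report_voucher) yields O(¬obtain_consent).
Premise 6, O(¬badge_in → obtain_consent), contraposes to O(¬obtain_consent → badge_in); with O(¬obtain_consent) we get O(badge_in).
Premise 9, O(¬adjourn_session → ¬badge_in), contraposes to O(badge_in → adjourn_session); with O(badge_in) we get O(adjourn_session).
With premise 10, O(adjourn_session → evacuate), the K-axiom yields O(evacuate).
Premises 1, 2, 3, 5, 8, 11 do not contribute to this derivation.
Hence evacuate is obligatory.

Obligatory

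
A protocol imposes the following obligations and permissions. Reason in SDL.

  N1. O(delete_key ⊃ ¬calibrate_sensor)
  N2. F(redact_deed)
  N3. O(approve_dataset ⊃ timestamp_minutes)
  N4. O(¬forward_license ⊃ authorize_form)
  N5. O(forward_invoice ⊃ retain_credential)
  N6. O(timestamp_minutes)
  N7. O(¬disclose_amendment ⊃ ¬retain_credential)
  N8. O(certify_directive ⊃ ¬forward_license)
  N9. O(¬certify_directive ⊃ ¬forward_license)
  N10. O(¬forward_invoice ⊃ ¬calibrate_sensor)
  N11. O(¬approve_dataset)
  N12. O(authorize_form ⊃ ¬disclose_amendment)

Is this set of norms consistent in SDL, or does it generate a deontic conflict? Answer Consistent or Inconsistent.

Premise 3 is O(approve_dataset ⊃ timestamp_minutes); even if O(timestamp_minutes) held, inferring O(approve_dataset) would be affirming the consequent — invalid.
So O(approve_dataset) is not derivable, and the apparent clash with O(¬approve_dataset) does not arise.
A world satisfying every obligation exists (e.g. approve_dataset=false, authorize_form=true, calibrate_sensor=false, certify_directive=false, delete_key=false, disclose_amendment=false, forward_invoice=false, forward_license=false, redact_deed=false, retain_credential=false, timestamp_minutes=true); no atom is both obligatory and forbidden, so the set is consistent.

Consistent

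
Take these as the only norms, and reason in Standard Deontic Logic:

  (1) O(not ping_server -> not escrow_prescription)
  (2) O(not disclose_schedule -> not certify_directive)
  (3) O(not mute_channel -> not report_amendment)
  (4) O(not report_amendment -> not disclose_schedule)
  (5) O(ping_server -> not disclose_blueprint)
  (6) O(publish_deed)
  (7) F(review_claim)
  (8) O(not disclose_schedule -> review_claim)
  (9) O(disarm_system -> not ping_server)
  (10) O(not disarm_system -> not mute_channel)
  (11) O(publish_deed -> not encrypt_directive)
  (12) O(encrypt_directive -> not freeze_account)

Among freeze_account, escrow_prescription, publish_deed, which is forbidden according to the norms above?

escrow_prescription

Premise 7 is F(review_claim), i.e. O(not review_claim).
Premise 8 is O(not disclose_schedule -> review_claim); contrapositively O(not review_claim -> disclose_schedule). Since O(not review_claim) holds, K gives O(disclose_schedule).
Premise 4 is O(not report_amendment -> not disclose_schedule); contrapositively O(disclose_schedule -> report_amendment). Since O(disclose_schedule) holds, K gives O(report_amendment).
The contrapositive of premise 3 (O(not mute_channel -> not report_amendment)) is O(report_amendment -> mute_channel), and O(report_amendment) is already established, so O(mute_channel).
The contrapositive of premise 10 (O(not disarm_system -> not mute_channel)) is O(mute_channel -> disarm_system), and O(mute_channel) is already established, so O(disarm_system).
With premise 9, O(disarm_system -> not ping_server), the K-axiom yields O(not ping_server).
From O(not ping_server) and premise 1, O(not ping_server -> not escrow_prescription), we obtain O(not escrow_prescription).
So O(not escrow_prescription) holds, i.e. escrow_prescription is forbidden. None of the other listed options is forbidden under the premises.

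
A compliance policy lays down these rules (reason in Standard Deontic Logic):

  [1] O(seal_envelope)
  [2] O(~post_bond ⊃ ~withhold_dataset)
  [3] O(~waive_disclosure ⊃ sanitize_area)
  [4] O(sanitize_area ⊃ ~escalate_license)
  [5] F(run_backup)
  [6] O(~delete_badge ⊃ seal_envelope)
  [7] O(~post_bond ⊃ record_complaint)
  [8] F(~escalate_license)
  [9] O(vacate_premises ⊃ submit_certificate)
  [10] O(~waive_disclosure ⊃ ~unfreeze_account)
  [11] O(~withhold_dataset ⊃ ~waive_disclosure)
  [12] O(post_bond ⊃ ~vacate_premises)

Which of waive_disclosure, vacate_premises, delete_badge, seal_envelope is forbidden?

F(~escalate_license) at premise 8 means O(escalate_license).
Premise 4 is O(sanitize_area ⊃ ~escalate_license); contrapositively O(escalate_license ⊃ ~sanitize_area). Since O(escalate_license) holds, K gives O(~sanitize_area).
Premise 3, O(~waive_disclosure ⊃ sanitize_area), contraposes to O(~sanitize_area ⊃ waive_disclosure); with O(~sanitize_area) we get O(waive_disclosure).
The contrapositive of premise 11 (O(~withhold_dataset ⊃ ~waive_disclosure)) is O(waive_disclosure ⊃ withhold_dataset), and O(waive_disclosure) is already established, so O(withhold_dataset).
The contrapositive of premise 2 (O(~post_bond ⊃ ~withhold_dataset)) is O(withhold_dataset ⊃ post_bond), and O(withhold_dataset) is already established, so O(post_bond).
Applying K to premise 12 (O(post_bond ⊃ ~vacate_premises)) and O(post_bond) yields O(~vacate_premises).
So O(~vacate_premises) holds, i.e. vacate_premises is forbidden. None of the other listed options is forbidden under the premises.

vacate_premises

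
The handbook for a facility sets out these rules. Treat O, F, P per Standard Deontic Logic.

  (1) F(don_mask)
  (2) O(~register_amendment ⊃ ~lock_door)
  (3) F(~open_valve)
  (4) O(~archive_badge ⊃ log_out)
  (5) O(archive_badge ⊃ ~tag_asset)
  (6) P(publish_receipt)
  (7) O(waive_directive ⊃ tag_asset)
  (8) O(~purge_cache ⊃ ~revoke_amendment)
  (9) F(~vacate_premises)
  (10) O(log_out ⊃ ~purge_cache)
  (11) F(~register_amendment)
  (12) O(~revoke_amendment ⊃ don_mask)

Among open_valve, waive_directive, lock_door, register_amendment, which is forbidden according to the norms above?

waive_directive

F(don_mask) at premise 1 means O(~don_mask).
Premise 12 is O(~revoke_amendment ⊃ don_mask); contrapositively O(~don_mask ⊃ revoke_amendment). Since O(~don_mask) holds, K gives O(revoke_amendment).
Premise 8 is O(~purge_cache ⊃ ~revoke_amendment); contrapositively O(revoke_amendment ⊃ purge_cache). Since O(revoke_amendment) holds, K gives O(purge_cache).
The contrapositive of premise 10 (O(log_out ⊃ ~purge_cache)) is O(purge_cache ⊃ ~log_out), and O(purge_cache) is already established, so O(~log_out).
Premise 4, O(~archive_badge ⊃ log_out), contraposes to O(~log_out ⊃ archive_badge); with O(~log_out) we get O(archive_badge).
Applying K to premise 5 (O(archive_badge ⊃ ~tag_asset)) and O(archive_badge) yields O(~tag_asset).
Premise 7 is O(waive_directive ⊃ tag_asset); contrapositively O(~tag_asset ⊃ ~waive_directive). Since O(~tag_asset) holds, K gives O(~waive_directive).
So O(~waive_directive) holds, i.e. waive_directive is forbidden. None of the other listed options is forbidden under the premises.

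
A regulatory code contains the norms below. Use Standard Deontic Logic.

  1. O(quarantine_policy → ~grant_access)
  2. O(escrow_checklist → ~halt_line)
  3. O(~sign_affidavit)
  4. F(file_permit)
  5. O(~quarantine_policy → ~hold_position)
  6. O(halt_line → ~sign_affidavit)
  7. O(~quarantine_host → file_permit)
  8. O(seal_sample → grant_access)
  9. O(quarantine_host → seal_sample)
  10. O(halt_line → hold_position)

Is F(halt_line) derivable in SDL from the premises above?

F(file_permit) at premise 4 means O(~file_permit).
Premise 7, O(~quarantine_host → file_permit), contraposes to O(~file_permit → quarantine_host); with O(~file_permit) we get O(quarantine_host).
With premise 9, O(quarantine_host → seal_sample), the K-axiom yields O(seal_sample).
From O(seal_sample) and premise 8, O(seal_sample → grant_access), we obtain O(grant_access).
Premise 1 is O(quarantine_policy → ~grant_access); contrapositively O(grant_access → ~quarantine_policy). Since O(grant_access) holds, K gives O(~quarantine_policy).
With premise 5, O(~quarantine_policy → ~hold_position), the K-axiom yields O(~hold_position).
Premise 10, O(halt_line → hold_position), contraposes to O(~hold_position → ~halt_line); with O(~hold_position) we get O(~halt_line).
Premises 2, 3, 6 do not contribute to this derivation.
So O(~halt_line) holds, i.e. F(halt_line). The claim follows.

Yes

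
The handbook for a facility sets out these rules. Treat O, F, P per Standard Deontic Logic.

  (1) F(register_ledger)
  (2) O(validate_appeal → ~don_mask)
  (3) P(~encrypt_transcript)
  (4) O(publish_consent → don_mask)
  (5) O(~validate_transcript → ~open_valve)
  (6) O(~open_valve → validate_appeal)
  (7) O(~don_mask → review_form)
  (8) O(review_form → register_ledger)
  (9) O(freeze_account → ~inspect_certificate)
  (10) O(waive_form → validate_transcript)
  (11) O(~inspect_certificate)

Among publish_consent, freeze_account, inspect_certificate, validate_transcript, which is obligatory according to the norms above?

F(register_ledger) at premise 1 means O(~register_ledger).
Premise 8, O(review_form → register_ledger), contraposes to O(~register_ledger → ~review_form); with O(~register_ledger) we get O(~review_form).
Premise 7 is O(~don_mask → review_form); contrapositively O(~review_form → don_mask). Since O(~review_form) holds, K gives O(don_mask).
Premise 2, O(validate_appeal → ~don_mask), contraposes to O(don_mask → ~validate_appeal); with O(don_mask) we get O(~validate_appeal).
Premise 6, O(~open_valve → validate_appeal), contraposes to O(~validate_appeal → open_valve); with O(~validate_appeal) we get O(open_valve).
Premise 5, O(~validate_transcript → ~open_valve), contraposes to O(open_valve → validate_transcript); with O(open_valve) we get O(validate_transcript).
So O(validate_transcript) holds — validate_transcript is obligatory. None of the other listed options is made obligatory by any chain of premises.

validate_transcript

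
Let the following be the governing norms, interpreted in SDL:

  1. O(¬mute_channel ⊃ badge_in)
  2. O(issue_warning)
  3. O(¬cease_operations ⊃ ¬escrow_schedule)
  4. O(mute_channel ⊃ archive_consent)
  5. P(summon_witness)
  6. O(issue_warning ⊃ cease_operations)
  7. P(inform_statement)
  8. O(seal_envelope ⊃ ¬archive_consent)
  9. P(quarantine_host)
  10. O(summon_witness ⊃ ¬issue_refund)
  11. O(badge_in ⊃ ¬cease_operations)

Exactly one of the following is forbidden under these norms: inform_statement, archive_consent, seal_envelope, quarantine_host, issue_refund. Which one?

From premise 2 we have O(issue_warning).
Premise 6 is O(issue_warning ⊃ cease_operations); since O(issue_warning), deontic closure gives O(cease_operations).
The contrapositive of premise 11 (O(badge_in ⊃ ¬cease_operations)) is O(cease_operations ⊃ ¬badge_in), and O(cease_operations) is already established, so O(¬badge_in).
Premise 1, O(¬mute_channel ⊃ badge_in), contraposes to O(¬badge_in ⊃ mute_channel); with O(¬badge_in) we get O(mute_channel).
Applying K to premise 4 (O(mute_channel ⊃ archive_consent)) and O(mute_channel) yields O(archive_consent).
Premise 8 is O(seal_envelope ⊃ ¬archive_consent); contrapositively O(archive_consent ⊃ ¬seal_envelope). Since O(archive_consent) holds, K gives O(¬seal_envelope).
So O(¬seal_envelope) holds, i.e. seal_envelope is forbidden. None of the other listed options is forbidden under the premises.

seal_envelope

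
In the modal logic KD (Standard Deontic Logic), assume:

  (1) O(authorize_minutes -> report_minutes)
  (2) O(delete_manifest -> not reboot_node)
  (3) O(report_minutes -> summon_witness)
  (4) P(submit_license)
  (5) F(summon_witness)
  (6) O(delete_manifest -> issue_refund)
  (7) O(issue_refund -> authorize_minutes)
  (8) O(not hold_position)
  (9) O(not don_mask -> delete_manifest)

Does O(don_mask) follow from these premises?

Yes

F(summon_witness) at premise 5 means O(not summon_witness).
The contrapositive of premise 3 (O(report_minutes -> summon_witness)) is O(not summon_witness -> not report_minutes), and O(not summon_witness) is already established, so O(not report_minutes).
Premise 1, O(authorize_minutes -> report_minutes), contraposes to O(not report_minutes -> not authorize_minutes); with O(not report_minutes) we get O(not authorize_minutes).
Premise 7, O(issue_refund -> authorize_minutes), contraposes to O(not authorize_minutes -> not issue_refund); with O(not authorize_minutes) we get O(not issue_refund).
The contrapositive of premise 6 (O(delete_manifest -> issue_refund)) is O(not issue_refund -> not delete_manifest), and O(not issue_refund) is already established, so O(not delete_manifest).
Premise 9 is O(not don_mask -> delete_manifest); contrapositively O(not delete_manifest -> don_mask). Since O(not delete_manifest) holds, K gives O(don_mask).
Premises 2, 4, 8 do not contribute to this derivation.
So O(don_mask) follows.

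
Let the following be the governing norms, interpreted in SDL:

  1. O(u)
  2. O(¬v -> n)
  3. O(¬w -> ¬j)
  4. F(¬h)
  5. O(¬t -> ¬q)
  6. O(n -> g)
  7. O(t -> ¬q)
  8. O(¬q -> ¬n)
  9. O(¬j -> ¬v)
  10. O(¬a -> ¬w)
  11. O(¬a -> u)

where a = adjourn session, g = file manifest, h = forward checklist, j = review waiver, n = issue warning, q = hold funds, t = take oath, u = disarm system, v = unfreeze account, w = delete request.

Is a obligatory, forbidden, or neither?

Obligatory

Premises 5 and 7 are O(¬t -> ¬q) and O(t -> ¬q); every ideal world satisfies ¬t or t, so in either case ¬q holds — hence O(¬q).
With premise 8, O(¬q -> ¬n), the K-axiom yields O(¬n).
The contrapositive of premise 2 (O(¬v -> n)) is O(¬n -> v), and O(¬n) is already established, so O(v).
Premise 9 is O(¬j -> ¬v); contrapositively O(v -> j). Since O(v) holds, K gives O(j).
Premise 3 is O(¬w -> ¬j); contrapositively O(j -> w). Since O(j) holds, K gives O(w).
The contrapositive of premise 10 (O(¬a -> ¬w)) is O(w -> a), and O(w) is already established, so O(a).
Premises 1, 4, 6, 11 do not contribute to this derivation.
Hence a is obligatory.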